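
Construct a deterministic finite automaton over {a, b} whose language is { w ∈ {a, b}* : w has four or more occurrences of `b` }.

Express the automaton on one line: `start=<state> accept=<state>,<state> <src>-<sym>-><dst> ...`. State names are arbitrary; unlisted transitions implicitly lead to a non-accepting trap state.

Only the number of `b`s matters, and only up to 5. Make a chain s0 → s1 → s2 → s3 → s4 → s5 advanced by each `b` (with s5 absorbing); every other symbol self-loops. The accepting set is {s4, s5}.
With 6 states:
        a   b  
>  s0   s0  s1 
   s1   s1  s2 
   s2   s2  s3 
   s3   s3  s4 
 * s4   s4  s5 
 * s5   s5  s5 
(> = start, * = accepting)

start=s0 accept=s4,s5 s0-a->s0 s0-b->s1 s1-a->s1 s1-b->s2 s2-a->s2 s2-b->s3 s3-a->s3 s3-b->s4 s4-a->s4 s4-b->s5 s5-a->s5 s5-b->s5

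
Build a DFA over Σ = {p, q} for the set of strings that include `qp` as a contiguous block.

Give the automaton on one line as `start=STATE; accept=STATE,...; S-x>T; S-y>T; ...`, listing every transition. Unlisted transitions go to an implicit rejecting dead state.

Track how much of `qp` has been matched so far: state A is no progress, C is the absorbing accept state reached once `qp` has occurred. Intermediate states record partial matches; on a mismatch, fall back to the longest reusable overlap.
       p  q 
>  A   A  B 
   B   C  B 
 * C   C  C 
(> = start, * = accepting)

start=A; accept=C; A-p>A; A-q>B; B-p>C; B-q>B; C-p>C; C-q>C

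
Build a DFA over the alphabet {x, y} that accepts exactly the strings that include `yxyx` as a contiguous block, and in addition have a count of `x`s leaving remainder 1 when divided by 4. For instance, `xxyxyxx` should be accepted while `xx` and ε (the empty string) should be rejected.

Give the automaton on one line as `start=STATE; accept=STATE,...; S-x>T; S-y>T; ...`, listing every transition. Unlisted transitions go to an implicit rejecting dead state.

start=A; accept=T; A-x>B; A-y>C; B-x>D; B-y>E; C-x>F; C-y>C; D-x>G; D-y>H; E-x>I; E-y>E; F-x>D; F-y>J; G-x>A; G-y>K; H-x>L; H-y>H; I-x>G; I-y>M; J-x>N; J-y>E; K-x>O; K-y>K; L-x>A; L-y>P; M-x>Q; M-y>H; N-x>Q; N-y>N; O-x>B; O-y>R; P-x>S; P-y>K; Q-x>S; Q-y>Q; R-x>T; R-y>C; S-x>T; S-y>S; T-x>N; T-y>T

Build one automaton per condition and run them in lockstep. One (5 states) tracks whether and how much of `yxyx` has been seen; the other (4 states) tracks the count of `x`s modulo 4. Each combined state is a pair, one component from each; accept when both components accept.
A 20-state machine:
       x  y 
>  A   B  C 
   B   D  E 
   C   F  C 
   D   G  H 
   E   I  E 
   F   D  J 
   G   A  K 
   H   L  H 
   I   G  M 
   J   N  E 
   K   O  K 
   L   A  P 
   M   Q  H 
   N   Q  N 
   O   B  R 
   P   S  K 
   Q   S  Q 
   R   T  C 
   S   T  S 
 * T   N  T 
(> = start, * = accepting)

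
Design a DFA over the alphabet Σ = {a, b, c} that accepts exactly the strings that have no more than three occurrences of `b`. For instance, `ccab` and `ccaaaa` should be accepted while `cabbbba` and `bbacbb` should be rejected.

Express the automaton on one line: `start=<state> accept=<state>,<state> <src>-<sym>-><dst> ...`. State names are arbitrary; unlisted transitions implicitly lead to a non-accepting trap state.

start=q0 accept=q0,q1,q2,q3 q0-a->q0 q0-b->q1 q0-c->q0 q1-a->q1 q1-b->q2 q1-c->q1 q2-a->q2 q2-b->q3 q2-c->q2 q3-a->q3 q3-b->q4 q3-c->q3 q4-a->q4 q4-b->q4 q4-c->q4

Count `b`s, saturating at 4: states q0 through q3 mean 0 through 3 `b`s seen; q4 means more than 3. Each `b` increments (capped at q4); other symbols loop. Accept from {q0, q1, q2, q3}.
With 5 states:
        a   b   c  
>* q0   q0  q1  q0 
 * q1   q1  q2  q1 
 * q2   q2  q3  q2 
 * q3   q3  q4  q3 
   q4   q4  q4  q4 
(> = start, * = accepting)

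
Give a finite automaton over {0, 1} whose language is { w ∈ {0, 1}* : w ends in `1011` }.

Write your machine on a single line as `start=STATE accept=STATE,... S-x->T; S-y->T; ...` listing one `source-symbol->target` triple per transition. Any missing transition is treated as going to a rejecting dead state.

Let each state record the length of the longest suffix of the input read so far that is also a prefix of `1011`. q1 means the last symbol is `1`; q2 means the last 2 symbols are `10`; q3 means the last 3 symbols are `101`; q4 means the last 4 symbols are `1011`. Accept only at q4, where the string currently ends in `1011`.
With 5 states:
        0   1  
>  q0   q0  q1 
   q1   q2  q1 
   q2   q0  q3 
   q3   q2  q4 
 * q4   q2  q1 
(> = start, * = accepting)

start=q0; accept=q4; q0-0->q0; q0-1->q1; q1-0->q2; q1-1->q1; q2-0->q0; q2-1->q3; q3-0->q2; q3-1->q4; q4-0->q2; q4-1->q1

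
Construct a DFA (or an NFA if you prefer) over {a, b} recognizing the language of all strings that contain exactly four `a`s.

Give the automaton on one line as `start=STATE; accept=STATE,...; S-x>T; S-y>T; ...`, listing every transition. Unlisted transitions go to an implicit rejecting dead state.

Count `a`s, saturating at 5: states s0 through s4 mean 0 through 4 `a`s seen; s5 means more than 4. Each `a` increments (capped at s5); other symbols loop. Accept from {s4}.
        a   b  
>  s0   s1  s0 
   s1   s2  s1 
   s2   s3  s2 
   s3   s4  s3 
 * s4   s5  s4 
   s5   s5  s5 
(> = start, * = accepting)

start=s0; accept=s4; s0-a>s1; s0-b>s0; s1-a>s2; s1-b>s1; s2-a>s3; s2-b>s2; s3-a>s4; s3-b>s3; s4-a>s5; s4-b>s4; s5-a>s5; s5-b>s5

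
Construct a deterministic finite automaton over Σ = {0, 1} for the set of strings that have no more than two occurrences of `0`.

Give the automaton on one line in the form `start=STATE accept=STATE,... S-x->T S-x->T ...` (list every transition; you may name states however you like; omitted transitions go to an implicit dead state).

Only the number of `0`s matters, and only up to 3. Make a chain q0 → q1 → q2 → q3 advanced by each `0` (with q3 absorbing); every other symbol self-loops. The accepting set is {q0, q1, q2}.
        0   1  
>* q0   q1  q0 
 * q1   q2  q1 
 * q2   q3  q2 
   q3   q3  q3 
(> = start, * = accepting)

start=q0 accept=q0,q1,q2 q0-0->q1 q0-1->q0 q1-0->q2 q1-1->q1 q2-0->q3 q2-1->q2 q3-0->q3 q3-1->q3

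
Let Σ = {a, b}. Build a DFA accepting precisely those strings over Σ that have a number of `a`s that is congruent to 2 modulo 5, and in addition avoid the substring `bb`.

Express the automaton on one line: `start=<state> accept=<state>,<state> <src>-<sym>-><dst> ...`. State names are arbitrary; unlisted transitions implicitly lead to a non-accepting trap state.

Handle the two conditions separately and then intersect. One (5 states) tracks the count of `a`s modulo 5; the other (3 states) tracks partial matches of the forbidden pattern `bb`. Each combined state is a pair, one component from each; accept when both components accept.
With 15 states:
          a    b  
>  q0     q1   q2 
   q1     q3   q4 
   q2     q1   q5 
 * q3     q6   q7 
   q4     q3   q8 
   q5     q8   q5 
   q6     q9  q10 
 * q7     q6  q11 
   q8    q11   q8 
   q9     q0  q12 
   q10    q9  q13 
   q11   q13  q11 
   q12    q0  q14 
   q13   q14  q13 
   q14    q5  q14 
(> = start, * = accepting)

start=q0 accept=q3,q7 q0-a->q1 q0-b->q2 q1-a->q3 q1-b->q4 q2-a->q1 q2-b->q5 q3-a->q6 q3-b->q7 q4-a->q3 q4-b->q8 q5-a->q8 q5-b->q5 q6-a->q9 q6-b->q10 q7-a->q6 q7-b->q11 q8-a->q11 q8-b->q8 q9-a->q0 q9-b->q12 q10-a->q9 q10-b->q13 q11-a->q13 q11-b->q11 q12-a->q0 q12-b->q14 q13-a->q14 q13-b->q13 q14-a->q5 q14-b->q14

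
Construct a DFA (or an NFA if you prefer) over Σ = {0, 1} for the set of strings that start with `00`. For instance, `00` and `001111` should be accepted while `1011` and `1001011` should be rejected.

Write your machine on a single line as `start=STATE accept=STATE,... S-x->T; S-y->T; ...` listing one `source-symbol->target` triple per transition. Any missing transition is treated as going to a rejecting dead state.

start=S0; accept=S2; S0-0->S1; S0-1->S3; S1-0->S2; S1-1->S3; S2-0->S2; S2-1->S2; S3-0->S3; S3-1->S3

Check the first 2 symbols one by one: S0 through S1 record how many have matched `00` so far; any wrong symbol goes to the dead state S3. After all 2 match we enter the accepting sink S2.
A 4-state machine:
        0   1  
>  S0   S1  S3 
   S1   S2  S3 
 * S2   S2  S2 
   S3   S3  S3 
(> = start, * = accepting)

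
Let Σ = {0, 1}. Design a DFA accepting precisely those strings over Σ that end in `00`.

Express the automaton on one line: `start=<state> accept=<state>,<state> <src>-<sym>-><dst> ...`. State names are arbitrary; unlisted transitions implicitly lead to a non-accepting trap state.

start=s0 accept=s2 s0-0->s1 s0-1->s0 s1-0->s2 s1-1->s0 s2-0->s2 s2-1->s0

Let each state record the length of the longest suffix of the input read so far that is also a prefix of `00`. s1 means the last symbol is `0`; s2 means the last 2 symbols are `00`. Accept only at s2, where the string currently ends in `00`.
A 3-state machine:
        0   1  
>  s0   s1  s0 
   s1   s2  s0 
 * s2   s2  s0 
(> = start, * = accepting)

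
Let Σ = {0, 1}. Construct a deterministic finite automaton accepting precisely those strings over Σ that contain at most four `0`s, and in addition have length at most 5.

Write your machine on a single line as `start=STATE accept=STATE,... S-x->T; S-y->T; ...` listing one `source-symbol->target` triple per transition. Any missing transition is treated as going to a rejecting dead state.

Build one automaton per condition and run them in lockstep. One (6 states) tracks the count of `0`s, saturating at 5; the other (7 states) tracks the input length, saturating at 6. Each combined state is a pair, one component from each; accept when both components accept. Equivalent product states are then merged.
11 states suffice.
          0    1  
>* q0     q1   q2 
 * q1     q3   q4 
 * q2     q4   q4 
 * q3     q5   q6 
 * q4     q6   q6 
 * q5     q7   q8 
 * q6     q8   q8 
 * q7     q9  q10 
 * q8    q10  q10 
   q9     q9   q9 
 * q10    q9   q9 
(> = start, * = accepting)

start=q0; accept=q0,q1,q2,q3,q4,q5,q6,q7,q8,q10; q0-0->q1; q0-1->q2; q1-0->q3; q1-1->q4; q2-0->q4; q2-1->q4; q3-0->q5; q3-1->q6; q4-0->q6; q4-1->q6; q5-0->q7; q5-1->q8; q6-0->q8; q6-1->q8; q7-0->q9; q7-1->q10; q8-0->q10; q8-1->q10; q9-0->q9; q9-1->q9; q10-0->q9; q10-1->q9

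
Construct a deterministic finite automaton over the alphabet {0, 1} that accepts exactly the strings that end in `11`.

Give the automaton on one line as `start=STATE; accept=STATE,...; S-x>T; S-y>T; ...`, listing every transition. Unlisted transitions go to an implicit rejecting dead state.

Remember how much of `11` the current input suffix matches. State A means no match yet; B means the last symbol is `1`; C means the last 2 symbols are `11`. Only C accepts. On a mismatch, fall back to the longest proper suffix that is still a prefix of `11`.
With 3 states:
       0  1 
>  A   A  B 
   B   A  C 
 * C   A  C 
(> = start, * = accepting)

start=A; accept=C; A-0>A; A-1>B; B-0>A; B-1>C; C-0>A; C-1>C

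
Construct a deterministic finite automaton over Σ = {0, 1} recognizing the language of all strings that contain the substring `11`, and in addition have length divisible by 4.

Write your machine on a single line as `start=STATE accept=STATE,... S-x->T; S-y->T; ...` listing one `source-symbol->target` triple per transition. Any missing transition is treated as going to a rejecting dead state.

start=A; accept=K; A-0->B; A-1->C; B-0->D; B-1->E; C-0->D; C-1->F; D-0->G; D-1->H; E-0->G; E-1->I; F-0->I; F-1->I; G-0->A; G-1->J; H-0->A; H-1->K; I-0->K; I-1->K; J-0->B; J-1->L; K-0->L; K-1->L; L-0->F; L-1->F

Run two small machines in parallel and take their product. The first has 3 states tracking whether and how much of `11` has been seen; the second has 4 states tracking the input length modulo 4. A product state is a pair (one from each), accepting exactly when both do.
       0  1 
>  A   B  C 
   B   D  E 
   C   D  F 
   D   G  H 
   E   G  I 
   F   I  I 
   G   A  J 
   H   A  K 
   I   K  K 
   J   B  L 
 * K   L  L 
   L   F  F 
(> = start, * = accepting)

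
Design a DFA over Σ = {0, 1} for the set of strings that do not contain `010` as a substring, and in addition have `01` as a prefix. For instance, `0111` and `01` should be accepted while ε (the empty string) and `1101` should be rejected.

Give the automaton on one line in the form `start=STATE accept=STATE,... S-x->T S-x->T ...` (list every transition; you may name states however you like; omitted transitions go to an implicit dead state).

start=s0 accept=s3,s4,s5 s0-0->s1 s0-1->s2 s1-0->s2 s1-1->s3 s2-0->s2 s2-1->s2 s3-0->s2 s3-1->s4 s4-0->s5 s4-1->s4 s5-0->s5 s5-1->s3

Build one automaton per condition and run them in lockstep. The first has 4 states tracking partial matches of the forbidden pattern `010`; the second has 4 states tracking whether the input so far still matches the prefix `01`. A product state is a pair (one from each), accepting exactly when both do. Minimizing collapses redundant product states.
6 states suffice.
        0   1  
>  s0   s1  s2 
   s1   s2  s3 
   s2   s2  s2 
 * s3   s2  s4 
 * s4   s5  s4 
 * s5   s5  s3 
(> = start, * = accepting)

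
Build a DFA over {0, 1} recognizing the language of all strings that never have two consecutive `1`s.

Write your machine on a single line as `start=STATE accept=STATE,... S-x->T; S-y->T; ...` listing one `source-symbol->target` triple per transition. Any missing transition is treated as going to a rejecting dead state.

Track partial matches of the forbidden pattern `11`. State q2 is a dead state reached once `11` has occurred; every other state accepts. q0 means no part of `11` is currently matched.
A 3-state machine:
        0   1  
>* q0   q0  q1 
 * q1   q0  q2 
   q2   q2  q2 
(> = start, * = accepting)

start=q0; accept=q0,q1; q0-0->q0; q0-1->q1; q1-0->q0; q1-1->q2; q2-0->q2; q2-1->q2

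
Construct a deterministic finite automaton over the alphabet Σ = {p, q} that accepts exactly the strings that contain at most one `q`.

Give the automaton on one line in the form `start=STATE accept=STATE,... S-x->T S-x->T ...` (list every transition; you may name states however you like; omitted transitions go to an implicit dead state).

Only the number of `q`s matters, and only up to 2. Make a chain S0 → S1 → S2 advanced by each `q` (with S2 absorbing); every other symbol self-loops. The accepting set is {S0, S1}.
A 3-state machine:
        p   q  
>* S0   S0  S1 
 * S1   S1  S2 
   S2   S2  S2 
(> = start, * = accepting)

start=S0 accept=S0,S1 S0-p->S0 S0-q->S1 S1-p->S1 S1-q->S2 S2-p->S2 S2-q->S2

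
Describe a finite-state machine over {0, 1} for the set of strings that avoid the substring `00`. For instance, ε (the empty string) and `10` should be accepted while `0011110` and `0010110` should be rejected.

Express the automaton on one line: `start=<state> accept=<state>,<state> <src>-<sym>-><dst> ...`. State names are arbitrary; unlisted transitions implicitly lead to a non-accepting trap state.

This is the complement of 'contains `00`'. Use the same substring-matching states — A through C holding how much of `00` has just been matched — but flip the accepting set: everything except the trap C accepts.
       0  1 
>* A   B  A 
 * B   C  A 
   C   C  C 
(> = start, * = accepting)

start=A accept=A,B A-0->B A-1->A B-0->C B-1->A C-0->C C-1->C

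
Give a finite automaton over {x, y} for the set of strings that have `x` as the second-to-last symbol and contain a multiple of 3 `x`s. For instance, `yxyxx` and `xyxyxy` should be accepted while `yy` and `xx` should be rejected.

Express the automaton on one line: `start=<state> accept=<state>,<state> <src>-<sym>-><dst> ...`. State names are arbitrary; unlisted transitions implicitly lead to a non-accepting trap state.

Handle the two conditions separately and then intersect. The first has 7 states tracking the last 2 symbols read; the second has 3 states tracking the count of `x`s modulo 3. A product state is a pair (one from each), accepting exactly when both do. Equivalent product states are then merged.
       x  y 
>  A   B  A 
   B   C  B 
   C   D  E 
 * D   B  F 
   E   G  E 
 * F   B  A 
   G   B  F 
(> = start, * = accepting)

start=A accept=D,F A-x->B A-y->A B-x->C B-y->B C-x->D C-y->E D-x->B D-y->F E-x->G E-y->E F-x->B F-y->A G-x->B G-y->F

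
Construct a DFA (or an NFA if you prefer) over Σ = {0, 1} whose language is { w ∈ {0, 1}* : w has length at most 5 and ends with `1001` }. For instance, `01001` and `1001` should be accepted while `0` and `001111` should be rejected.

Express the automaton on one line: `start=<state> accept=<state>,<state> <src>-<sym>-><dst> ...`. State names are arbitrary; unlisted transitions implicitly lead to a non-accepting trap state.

start=s0 accept=s7 s0-0->s1 s0-1->s2 s1-0->s3 s1-1->s4 s2-0->s5 s2-1->s4 s3-0->s3 s3-1->s3 s4-0->s5 s4-1->s3 s5-0->s6 s5-1->s3 s6-0->s3 s6-1->s7 s7-0->s3 s7-1->s3

Run two small machines in parallel and take their product. The first has 7 states tracking the input length, saturating at 6; the second has 5 states tracking how much of the suffix `1001` has currently been matched. A product state is a pair (one from each), accepting exactly when both do. Minimizing collapses redundant product states.
With 8 states:
        0   1  
>  s0   s1  s2 
   s1   s3  s4 
   s2   s5  s4 
   s3   s3  s3 
   s4   s5  s3 
   s5   s6  s3 
   s6   s3  s7 
 * s7   s3  s3 
(> = start, * = accepting)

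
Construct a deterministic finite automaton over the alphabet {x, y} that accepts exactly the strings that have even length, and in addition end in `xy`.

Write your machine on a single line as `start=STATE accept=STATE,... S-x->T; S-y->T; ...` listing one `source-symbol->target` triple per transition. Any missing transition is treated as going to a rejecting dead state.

start=s0; accept=s3; s0-x->s1; s0-y->s2; s1-x->s0; s1-y->s3; s2-x->s0; s2-y->s0; s3-x->s1; s3-y->s2

Build one automaton per condition and run them in lockstep. The first has 2 states tracking the input length modulo 2; the second has 3 states tracking how much of the suffix `xy` has currently been matched. A product state is a pair (one from each), accepting exactly when both do. After merging equivalent states the machine shrinks.
A 4-state machine:
        x   y  
>  s0   s1  s2 
   s1   s0  s3 
   s2   s0  s0 
 * s3   s1  s2 
(> = start, * = accepting)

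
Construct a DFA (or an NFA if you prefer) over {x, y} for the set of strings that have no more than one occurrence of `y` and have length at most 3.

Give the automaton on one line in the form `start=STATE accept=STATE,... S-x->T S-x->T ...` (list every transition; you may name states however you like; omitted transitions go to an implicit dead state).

Run two small machines in parallel and take their product. The first has 3 states tracking the count of `y`s, saturating at 2; the second has 5 states tracking the input length, saturating at 4. A product state is a pair (one from each), accepting exactly when both do.
With 12 states:
       x  y 
>* A   B  C 
 * B   D  E 
 * C   E  F 
 * D   G  H 
 * E   H  I 
   F   I  I 
 * G   J  K 
 * H   K  L 
   I   L  L 
   J   J  K 
   K   K  L 
   L   L  L 
(> = start, * = accepting)

start=A accept=A,B,C,D,E,G,H A-x->B A-y->C B-x->D B-y->E C-x->E C-y->F D-x->G D-y->H E-x->H E-y->I F-x->I F-y->I G-x->J G-y->K H-x->K H-y->L I-x->L I-y->L J-x->J J-y->K K-x->K K-y->L L-x->L L-y->L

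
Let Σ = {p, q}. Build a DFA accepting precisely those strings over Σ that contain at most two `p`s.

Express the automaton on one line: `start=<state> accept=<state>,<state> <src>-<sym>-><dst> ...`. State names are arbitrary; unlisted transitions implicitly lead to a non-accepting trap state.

start=S0 accept=S0,S1,S2 S0-p->S1 S0-q->S0 S1-p->S2 S1-q->S1 S2-p->S3 S2-q->S2 S3-p->S3 S3-q->S3

Only the number of `p`s matters, and only up to 3. Make a chain S0 → S1 → S2 → S3 advanced by each `p` (with S3 absorbing); every other symbol self-loops. The accepting set is {S0, S1, S2}.
A 4-state machine:
        p   q  
>* S0   S1  S0 
 * S1   S2  S1 
 * S2   S3  S2 
   S3   S3  S3 
(> = start, * = accepting)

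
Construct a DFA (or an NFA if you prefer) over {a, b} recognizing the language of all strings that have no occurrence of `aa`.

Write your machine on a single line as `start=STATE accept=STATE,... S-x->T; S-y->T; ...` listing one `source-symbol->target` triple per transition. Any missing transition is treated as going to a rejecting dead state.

This is the complement of 'contains `aa`'. Use the same substring-matching states — q0 through q2 holding how much of `aa` has just been matched — but flip the accepting set: everything except the trap q2 accepts.
With 3 states:
        a   b  
>* q0   q1  q0 
 * q1   q2  q0 
   q2   q2  q2 
(> = start, * = accepting)

start=q0; accept=q0,q1; q0-a->q1; q0-b->q0; q1-a->q2; q1-b->q0; q2-a->q2; q2-b->q2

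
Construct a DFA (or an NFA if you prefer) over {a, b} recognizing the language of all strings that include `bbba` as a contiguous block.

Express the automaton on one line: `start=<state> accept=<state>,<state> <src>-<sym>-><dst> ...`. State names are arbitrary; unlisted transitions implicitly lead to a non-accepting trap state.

States s0..s3 record the length of the longest prefix of `bbba` that matches the current input suffix. Reaching s4 means `bbba` has been seen, and we stay there forever. Accept from s4.
        a   b  
>  s0   s0  s1 
   s1   s0  s2 
   s2   s0  s3 
   s3   s4  s3 
 * s4   s4  s4 
(> = start, * = accepting)

start=s0 accept=s4 s0-a->s0 s0-b->s1 s1-a->s0 s1-b->s2 s2-a->s0 s2-b->s3 s3-a->s4 s3-b->s3 s4-a->s4 s4-b->s4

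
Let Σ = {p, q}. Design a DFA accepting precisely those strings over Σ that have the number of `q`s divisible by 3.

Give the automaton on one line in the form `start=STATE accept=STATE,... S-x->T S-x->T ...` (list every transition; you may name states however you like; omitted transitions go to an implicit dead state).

Keep the running count of `q`s modulo 3: each `q` advances along the cycle A → B → C → A while other symbols loop. Accept at A.
       p  q 
>* A   A  B 
   B   B  C 
   C   C  A 
(> = start, * = accepting)

start=A accept=A A-p->A A-q->B B-p->B B-q->C C-p->C C-q->A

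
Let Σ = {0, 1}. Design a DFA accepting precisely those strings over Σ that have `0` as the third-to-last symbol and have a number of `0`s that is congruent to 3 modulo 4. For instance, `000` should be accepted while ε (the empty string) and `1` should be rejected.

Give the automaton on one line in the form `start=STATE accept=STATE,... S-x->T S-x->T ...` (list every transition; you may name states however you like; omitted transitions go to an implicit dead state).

Handle the two conditions separately and then intersect. One (15 states) tracks the last 3 symbols read; the other (4 states) tracks the count of `0`s modulo 4. Each combined state is a pair, one component from each; accept when both components accept. Equivalent product states are then merged.
15 states suffice.
          0    1  
>  s0     s1   s0 
   s1     s2   s3 
   s2     s4   s5 
   s3     s6   s3 
 * s4     s0   s7 
   s5     s8   s9 
   s6    s10   s5 
 * s7     s0  s11 
 * s8     s0  s12 
   s9    s13   s9 
   s10    s0   s7 
 * s11    s0  s14 
   s12    s0  s11 
   s13    s0  s12 
   s14    s0  s14 
(> = start, * = accepting)

start=s0 accept=s4,s7,s8,s11 s0-0->s1 s0-1->s0 s1-0->s2 s1-1->s3 s2-0->s4 s2-1->s5 s3-0->s6 s3-1->s3 s4-0->s0 s4-1->s7 s5-0->s8 s5-1->s9 s6-0->s10 s6-1->s5 s7-0->s0 s7-1->s11 s8-0->s0 s8-1->s12 s9-0->s13 s9-1->s9 s10-0->s0 s10-1->s7 s11-0->s0 s11-1->s14 s12-0->s0 s12-1->s11 s13-0->s0 s13-1->s12 s14-0->s0 s14-1->s14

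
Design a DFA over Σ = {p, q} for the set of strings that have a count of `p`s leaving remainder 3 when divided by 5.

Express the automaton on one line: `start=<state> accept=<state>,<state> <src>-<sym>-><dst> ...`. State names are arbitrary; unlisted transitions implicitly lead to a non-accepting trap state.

start=A accept=D A-p->B A-q->A B-p->C B-q->B C-p->D C-q->C D-p->E D-q->D E-p->A E-q->E

The only thing that matters is how many `p`s have appeared, reduced mod 5. Use one state per residue: A for 0, …, E for 4. Reading `p` moves to the next residue; anything else stays put. D is accepting.
A 5-state machine:
       p  q 
>  A   B  A 
   B   C  B 
   C   D  C 
 * D   E  D 
   E   A  E 
(> = start, * = accepting)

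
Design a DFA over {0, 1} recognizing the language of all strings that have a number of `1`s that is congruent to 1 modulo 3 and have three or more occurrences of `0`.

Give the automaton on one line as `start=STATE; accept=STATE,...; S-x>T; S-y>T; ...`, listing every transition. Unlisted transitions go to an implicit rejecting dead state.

Handle the two conditions separately and then intersect. One (3 states) tracks the count of `1`s modulo 3; the other (5 states) tracks the count of `0`s, saturating at 4. Each combined state is a pair, one component from each; accept when both components accept. Minimizing collapses redundant product states.
          0    1  
>  q0     q1   q2 
   q1     q3   q4 
   q2     q4   q5 
   q3     q6   q7 
   q4     q7   q8 
   q5     q8   q0 
   q6     q6   q9 
   q7     q9  q10 
   q8    q10   q1 
 * q9     q9  q11 
   q10   q11   q3 
   q11   q11   q6 
(> = start, * = accepting)

start=q0; accept=q9; q0-0>q1; q0-1>q2; q1-0>q3; q1-1>q4; q2-0>q4; q2-1>q5; q3-0>q6; q3-1>q7; q4-0>q7; q4-1>q8; q5-0>q8; q5-1>q0; q6-0>q6; q6-1>q9; q7-0>q9; q7-1>q10; q8-0>q10; q8-1>q1; q9-0>q9; q9-1>q11; q10-0>q11; q10-1>q3; q11-0>q11; q11-1>q6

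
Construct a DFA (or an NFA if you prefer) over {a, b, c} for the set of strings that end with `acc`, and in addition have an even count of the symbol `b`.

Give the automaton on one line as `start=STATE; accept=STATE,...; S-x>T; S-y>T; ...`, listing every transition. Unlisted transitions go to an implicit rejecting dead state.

start=q0; accept=q4; q0-a>q1; q0-b>q2; q0-c>q0; q1-a>q1; q1-b>q2; q1-c>q3; q2-a>q2; q2-b>q0; q2-c>q2; q3-a>q1; q3-b>q2; q3-c>q4; q4-a>q1; q4-b>q2; q4-c>q0

Handle the two conditions separately and then intersect. The first has 4 states tracking how much of the suffix `acc` has currently been matched; the second has 2 states tracking the count of `b`s modulo 2. A product state is a pair (one from each), accepting exactly when both do. Minimizing collapses redundant product states.
With 5 states:
        a   b   c  
>  q0   q1  q2  q0 
   q1   q1  q2  q3 
   q2   q2  q0  q2 
   q3   q1  q2  q4 
 * q4   q1  q2  q0 
(> = start, * = accepting)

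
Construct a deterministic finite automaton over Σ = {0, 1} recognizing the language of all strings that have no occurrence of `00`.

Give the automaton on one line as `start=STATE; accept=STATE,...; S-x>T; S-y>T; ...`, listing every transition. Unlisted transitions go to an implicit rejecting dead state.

start=q0; accept=q0,q1; q0-0>q1; q0-1>q0; q1-0>q2; q1-1>q0; q2-0>q2; q2-1>q2

Track partial matches of the forbidden pattern `00`. State q2 is a dead state reached once `00` has occurred; every other state accepts. q0 means no part of `00` is currently matched.
With 3 states:
        0   1  
>* q0   q1  q0 
 * q1   q2  q0 
   q2   q2  q2 
(> = start, * = accepting)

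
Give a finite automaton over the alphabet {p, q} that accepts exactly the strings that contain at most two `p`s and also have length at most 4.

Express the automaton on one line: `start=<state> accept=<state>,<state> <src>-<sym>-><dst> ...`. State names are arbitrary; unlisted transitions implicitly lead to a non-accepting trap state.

start=s0 accept=s0,s1,s2,s3,s4,s5,s7,s8,s9 s0-p->s1 s0-q->s2 s1-p->s3 s1-q->s4 s2-p->s4 s2-q->s5 s3-p->s6 s3-q->s7 s4-p->s7 s4-q->s8 s5-p->s8 s5-q->s8 s6-p->s6 s6-q->s6 s7-p->s6 s7-q->s9 s8-p->s9 s8-q->s9 s9-p->s6 s9-q->s6

Handle the two conditions separately and then intersect. The first has 4 states tracking the count of `p`s, saturating at 3; the second has 6 states tracking the input length, saturating at 5. A product state is a pair (one from each), accepting exactly when both do. After merging equivalent states the machine shrinks.
With 10 states:
        p   q  
>* s0   s1  s2 
 * s1   s3  s4 
 * s2   s4  s5 
 * s3   s6  s7 
 * s4   s7  s8 
 * s5   s8  s8 
   s6   s6  s6 
 * s7   s6  s9 
 * s8   s9  s9 
 * s9   s6  s6 
(> = start, * = accepting)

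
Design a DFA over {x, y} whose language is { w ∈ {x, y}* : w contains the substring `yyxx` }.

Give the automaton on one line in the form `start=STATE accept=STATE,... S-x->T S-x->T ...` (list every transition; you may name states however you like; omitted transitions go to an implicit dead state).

start=A accept=E A-x->A A-y->B B-x->A B-y->C C-x->D C-y->C D-x->E D-y->B E-x->E E-y->E

Track how much of `yyxx` has been matched so far: state A is no progress, E is the absorbing accept state reached once `yyxx` has occurred. Intermediate states record partial matches; on a mismatch, fall back to the longest reusable overlap.
5 states suffice.
       x  y 
>  A   A  B 
   B   A  C 
   C   D  C 
   D   E  B 
 * E   E  E 
(> = start, * = accepting)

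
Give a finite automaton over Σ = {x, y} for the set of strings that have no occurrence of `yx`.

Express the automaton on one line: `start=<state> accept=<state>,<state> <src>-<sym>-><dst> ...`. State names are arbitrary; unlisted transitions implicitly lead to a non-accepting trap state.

start=s0 accept=s0,s1 s0-x->s0 s0-y->s1 s1-x->s2 s1-y->s1 s2-x->s2 s2-y->s2

Track partial matches of the forbidden pattern `yx`. State s2 is a dead state reached once `yx` has occurred; every other state accepts. s0 means no part of `yx` is currently matched.
3 states suffice.
        x   y  
>* s0   s0  s1 
 * s1   s2  s1 
   s2   s2  s2 
(> = start, * = accepting)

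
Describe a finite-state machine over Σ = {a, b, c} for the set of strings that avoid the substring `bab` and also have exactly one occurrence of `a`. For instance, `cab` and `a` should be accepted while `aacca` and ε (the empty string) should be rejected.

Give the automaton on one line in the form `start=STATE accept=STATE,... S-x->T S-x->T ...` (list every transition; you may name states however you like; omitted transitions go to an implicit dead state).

start=S0 accept=S1,S4,S5 S0-a->S1 S0-b->S2 S0-c->S0 S1-a->S3 S1-b->S4 S1-c->S1 S2-a->S5 S2-b->S2 S2-c->S0 S3-a->S3 S3-b->S6 S3-c->S3 S4-a->S7 S4-b->S4 S4-c->S1 S5-a->S3 S5-b->S8 S5-c->S1 S6-a->S7 S6-b->S6 S6-c->S3 S7-a->S3 S7-b->S9 S7-c->S3 S8-a->S9 S8-b->S8 S8-c->S8 S9-a->S9 S9-b->S9 S9-c->S9

Handle the two conditions separately and then intersect. The first has 4 states tracking partial matches of the forbidden pattern `bab`; the second has 3 states tracking the count of `a`s, saturating at 2. A product state is a pair (one from each), accepting exactly when both do.
A 10-state machine:
        a   b   c  
>  S0   S1  S2  S0 
 * S1   S3  S4  S1 
   S2   S5  S2  S0 
   S3   S3  S6  S3 
 * S4   S7  S4  S1 
 * S5   S3  S8  S1 
   S6   S7  S6  S3 
   S7   S3  S9  S3 
   S8   S9  S8  S8 
   S9   S9  S9  S9 
(> = start, * = accepting)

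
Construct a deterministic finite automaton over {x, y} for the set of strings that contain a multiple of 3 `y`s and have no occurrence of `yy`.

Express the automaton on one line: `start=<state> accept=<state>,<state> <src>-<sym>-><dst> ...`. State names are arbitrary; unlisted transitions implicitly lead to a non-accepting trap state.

start=q0 accept=q0,q8 q0-x->q0 q0-y->q1 q1-x->q2 q1-y->q3 q2-x->q2 q2-y->q4 q3-x->q3 q3-y->q5 q4-x->q6 q4-y->q5 q5-x->q5 q5-y->q7 q6-x->q6 q6-y->q8 q7-x->q7 q7-y->q3 q8-x->q0 q8-y->q7

Build one automaton per condition and run them in lockstep. One (3 states) tracks the count of `y`s modulo 3; the other (3 states) tracks partial matches of the forbidden pattern `yy`. Each combined state is a pair, one component from each; accept when both components accept.
        x   y  
>* q0   q0  q1 
   q1   q2  q3 
   q2   q2  q4 
   q3   q3  q5 
   q4   q6  q5 
   q5   q5  q7 
   q6   q6  q8 
   q7   q7  q3 
 * q8   q0  q7 
(> = start, * = accepting)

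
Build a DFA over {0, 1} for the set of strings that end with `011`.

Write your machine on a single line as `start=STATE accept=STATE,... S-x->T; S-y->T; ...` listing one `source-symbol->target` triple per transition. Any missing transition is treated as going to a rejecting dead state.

start=q0; accept=q3; q0-0->q1; q0-1->q0; q1-0->q1; q1-1->q2; q2-0->q1; q2-1->q3; q3-0->q1; q3-1->q0

Let each state record the length of the longest suffix of the input read so far that is also a prefix of `011`. q1 means the last symbol is `0`; q2 means the last 2 symbols are `01`; q3 means the last 3 symbols are `011`. Accept only at q3, where the string currently ends in `011`.
        0   1  
>  q0   q1  q0 
   q1   q1  q2 
   q2   q1  q3 
 * q3   q1  q0 
(> = start, * = accepting)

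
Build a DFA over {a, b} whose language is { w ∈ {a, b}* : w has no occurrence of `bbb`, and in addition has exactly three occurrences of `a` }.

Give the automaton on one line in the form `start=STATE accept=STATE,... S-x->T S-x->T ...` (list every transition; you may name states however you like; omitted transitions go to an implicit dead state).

Run two small machines in parallel and take their product. The first has 4 states tracking partial matches of the forbidden pattern `bbb`; the second has 5 states tracking the count of `a`s, saturating at 4. A product state is a pair (one from each), accepting exactly when both do. Equivalent product states are then merged.
13 states suffice.
          a    b  
>  q0     q1   q2 
   q1     q3   q4 
   q2     q1   q5 
   q3     q6   q7 
   q4     q3   q8 
   q5     q1   q9 
 * q6     q9  q10 
   q7     q6  q11 
   q8     q3   q9 
   q9     q9   q9 
 * q10    q9  q12 
   q11    q6   q9 
 * q12    q9   q9 
(> = start, * = accepting)

start=q0 accept=q6,q10,q12 q0-a->q1 q0-b->q2 q1-a->q3 q1-b->q4 q2-a->q1 q2-b->q5 q3-a->q6 q3-b->q7 q4-a->q3 q4-b->q8 q5-a->q1 q5-b->q9 q6-a->q9 q6-b->q10 q7-a->q6 q7-b->q11 q8-a->q3 q8-b->q9 q9-a->q9 q9-b->q9 q10-a->q9 q10-b->q12 q11-a->q6 q11-b->q9 q12-a->q9 q12-b->q9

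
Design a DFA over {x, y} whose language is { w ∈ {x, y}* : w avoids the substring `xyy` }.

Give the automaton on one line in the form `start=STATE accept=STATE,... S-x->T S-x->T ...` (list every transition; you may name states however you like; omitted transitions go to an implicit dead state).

start=s0 accept=s0,s1,s2 s0-x->s1 s0-y->s0 s1-x->s1 s1-y->s2 s2-x->s1 s2-y->s3 s3-x->s3 s3-y->s3

This is the complement of 'contains `xyy`'. Use the same substring-matching states — s0 through s3 holding how much of `xyy` has just been matched — but flip the accepting set: everything except the trap s3 accepts.
        x   y  
>* s0   s1  s0 
 * s1   s1  s2 
 * s2   s1  s3 
   s3   s3  s3 
(> = start, * = accepting)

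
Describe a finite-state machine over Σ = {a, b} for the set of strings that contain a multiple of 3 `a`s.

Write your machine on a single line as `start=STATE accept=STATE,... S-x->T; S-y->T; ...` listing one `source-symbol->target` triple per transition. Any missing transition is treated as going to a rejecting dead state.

Keep the running count of `a`s modulo 3: each `a` advances along the cycle S0 → S1 → S2 → S0 while other symbols loop. Accept at S0.
A 3-state machine:
        a   b  
>* S0   S1  S0 
   S1   S2  S1 
   S2   S0  S2 
(> = start, * = accepting)

start=S0; accept=S0; S0-a->S1; S0-b->S0; S1-a->S2; S1-b->S1; S2-a->S0; S2-b->S2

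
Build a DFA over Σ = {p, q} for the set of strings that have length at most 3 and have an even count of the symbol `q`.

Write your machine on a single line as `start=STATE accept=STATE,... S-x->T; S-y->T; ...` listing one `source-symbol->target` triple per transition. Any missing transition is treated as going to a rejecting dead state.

start=A; accept=A,B,D,F; A-p->B; A-q->C; B-p->D; B-q->E; C-p->E; C-q->D; D-p->F; D-q->G; E-p->G; E-q->F; F-p->G; F-q->G; G-p->G; G-q->G

Run two small machines in parallel and take their product. The first has 5 states tracking the input length, saturating at 4; the second has 2 states tracking the count of `q`s modulo 2. A product state is a pair (one from each), accepting exactly when both do. Equivalent product states are then merged.
With 7 states:
       p  q 
>* A   B  C 
 * B   D  E 
   C   E  D 
 * D   F  G 
   E   G  F 
 * F   G  G 
   G   G  G 
(> = start, * = accepting)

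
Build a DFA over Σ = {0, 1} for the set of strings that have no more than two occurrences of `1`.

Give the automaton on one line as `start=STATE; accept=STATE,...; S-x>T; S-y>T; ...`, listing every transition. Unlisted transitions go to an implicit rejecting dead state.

start=A; accept=A,B,C; A-0>A; A-1>B; B-0>B; B-1>C; C-0>C; C-1>D; D-0>D; D-1>D

Only the number of `1`s matters, and only up to 3. Make a chain A → B → C → D advanced by each `1` (with D absorbing); every other symbol self-loops. The accepting set is {A, B, C}.
A 4-state machine:
       0  1 
>* A   A  B 
 * B   B  C 
 * C   C  D 
   D   D  D 
(> = start, * = accepting)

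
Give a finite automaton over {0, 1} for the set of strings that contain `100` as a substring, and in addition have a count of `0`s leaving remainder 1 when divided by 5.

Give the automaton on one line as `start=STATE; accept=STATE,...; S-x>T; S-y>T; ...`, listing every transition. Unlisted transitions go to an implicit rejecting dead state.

start=q0; accept=q19; q0-0>q1; q0-1>q2; q1-0>q3; q1-1>q4; q2-0>q5; q2-1>q2; q3-0>q6; q3-1>q7; q4-0>q8; q4-1>q4; q5-0>q9; q5-1>q4; q6-0>q10; q6-1>q11; q7-0>q12; q7-1>q7; q8-0>q13; q8-1>q7; q9-0>q13; q9-1>q9; q10-0>q0; q10-1>q14; q11-0>q15; q11-1>q11; q12-0>q16; q12-1>q11; q13-0>q16; q13-1>q13; q14-0>q17; q14-1>q14; q15-0>q18; q15-1>q14; q16-0>q18; q16-1>q16; q17-0>q19; q17-1>q2; q18-0>q19; q18-1>q18; q19-0>q9; q19-1>q19

Build one automaton per condition and run them in lockstep. The first has 4 states tracking whether and how much of `100` has been seen; the second has 5 states tracking the count of `0`s modulo 5. A product state is a pair (one from each), accepting exactly when both do.
          0    1  
>  q0     q1   q2 
   q1     q3   q4 
   q2     q5   q2 
   q3     q6   q7 
   q4     q8   q4 
   q5     q9   q4 
   q6    q10  q11 
   q7    q12   q7 
   q8    q13   q7 
   q9    q13   q9 
   q10    q0  q14 
   q11   q15  q11 
   q12   q16  q11 
   q13   q16  q13 
   q14   q17  q14 
   q15   q18  q14 
   q16   q18  q16 
   q17   q19   q2 
   q18   q19  q18 
 * q19    q9  q19 
(> = start, * = accepting)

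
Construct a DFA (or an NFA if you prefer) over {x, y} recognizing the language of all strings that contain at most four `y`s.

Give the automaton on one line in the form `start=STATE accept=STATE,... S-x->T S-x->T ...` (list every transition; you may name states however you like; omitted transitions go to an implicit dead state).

start=S0 accept=S0,S1,S2,S3,S4 S0-x->S0 S0-y->S1 S1-x->S1 S1-y->S2 S2-x->S2 S2-y->S3 S3-x->S3 S3-y->S4 S4-x->S4 S4-y->S5 S5-x->S5 S5-y->S5

Only the number of `y`s matters, and only up to 5. Make a chain S0 → S1 → S2 → S3 → S4 → S5 advanced by each `y` (with S5 absorbing); every other symbol self-loops. The accepting set is {S0, S1, S2, S3, S4}.
A 6-state machine:
        x   y  
>* S0   S0  S1 
 * S1   S1  S2 
 * S2   S2  S3 
 * S3   S3  S4 
 * S4   S4  S5 
   S5   S5  S5 
(> = start, * = accepting)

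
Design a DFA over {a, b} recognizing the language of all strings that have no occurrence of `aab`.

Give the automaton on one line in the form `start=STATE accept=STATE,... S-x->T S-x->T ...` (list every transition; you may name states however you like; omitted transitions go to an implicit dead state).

start=s0 accept=s0,s1,s2 s0-a->s1 s0-b->s0 s1-a->s2 s1-b->s0 s2-a->s2 s2-b->s3 s3-a->s3 s3-b->s3

Track partial matches of the forbidden pattern `aab`. State s3 is a dead state reached once `aab` has occurred; every other state accepts. s0 means no part of `aab` is currently matched.
4 states suffice.
        a   b  
>* s0   s1  s0 
 * s1   s2  s0 
 * s2   s2  s3 
   s3   s3  s3 
(> = start, * = accepting)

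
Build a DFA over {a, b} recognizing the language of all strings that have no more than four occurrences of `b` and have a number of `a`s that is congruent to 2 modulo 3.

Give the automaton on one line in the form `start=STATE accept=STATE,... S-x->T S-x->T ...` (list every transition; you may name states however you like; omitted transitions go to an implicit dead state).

start=q0 accept=q3,q6,q9,q12,q15 q0-a->q1 q0-b->q2 q1-a->q3 q1-b->q4 q2-a->q4 q2-b->q5 q3-a->q0 q3-b->q6 q4-a->q6 q4-b->q7 q5-a->q7 q5-b->q8 q6-a->q2 q6-b->q9 q7-a->q9 q7-b->q10 q8-a->q10 q8-b->q11 q9-a->q5 q9-b->q12 q10-a->q12 q10-b->q13 q11-a->q13 q11-b->q14 q12-a->q8 q12-b->q15 q13-a->q15 q13-b->q16 q14-a->q16 q14-b->q14 q15-a->q11 q15-b->q17 q16-a->q17 q16-b->q16 q17-a->q14 q17-b->q17

Run two small machines in parallel and take their product. One (6 states) tracks the count of `b`s, saturating at 5; the other (3 states) tracks the count of `a`s modulo 3. Each combined state is a pair, one component from each; accept when both components accept.
With 18 states:
          a    b  
>  q0     q1   q2 
   q1     q3   q4 
   q2     q4   q5 
 * q3     q0   q6 
   q4     q6   q7 
   q5     q7   q8 
 * q6     q2   q9 
   q7     q9  q10 
   q8    q10  q11 
 * q9     q5  q12 
   q10   q12  q13 
   q11   q13  q14 
 * q12    q8  q15 
   q13   q15  q16 
   q14   q16  q14 
 * q15   q11  q17 
   q16   q17  q16 
   q17   q14  q17 
(> = start, * = accepting)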